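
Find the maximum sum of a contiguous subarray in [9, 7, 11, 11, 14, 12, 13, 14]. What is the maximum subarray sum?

Using Kadane's algorithm on [9, 7, 11, 11, 14, 12, 13, 14]:

Scanning through the array:
Position 1 (value 7): max_ending_here = 16, max_so_far = 16
Position 2 (value 11): max_ending_here = 27, max_so_far = 27
Position 3 (value 11): max_ending_here = 38, max_so_far = 38
Position 4 (value 14): max_ending_here = 52, max_so_far = 52
Position 5 (value 12): max_ending_here = 64, max_so_far = 64
Position 6 (value 13): max_ending_here = 77, max_so_far = 77
Position 7 (value 14): max_ending_here = 91, max_so_far = 91

Maximum subarray: [9, 7, 11, 11, 14, 12, 13, 14]
Maximum sum: 91

The maximum subarray is [9, 7, 11, 11, 14, 12, 13, 14] with sum 91. This subarray runs from index 0 to index 7.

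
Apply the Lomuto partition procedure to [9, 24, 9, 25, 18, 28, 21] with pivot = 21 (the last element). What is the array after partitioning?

Lomuto partition with pivot = 21:

Initial array: [9, 24, 9, 25, 18, 28, 21]

arr[0]=9 <= 21: swap with position 0, array becomes [9, 24, 9, 25, 18, 28, 21]
arr[1]=24 > 21: no swap
arr[2]=9 <= 21: swap with position 1, array becomes [9, 9, 24, 25, 18, 28, 21]
arr[3]=25 > 21: no swap
arr[4]=18 <= 21: swap with position 2, array becomes [9, 9, 18, 25, 24, 28, 21]
arr[5]=28 > 21: no swap

Place pivot at position 3: [9, 9, 18, 21, 24, 28, 25]
Pivot position: 3

After partitioning with pivot 21, the array becomes [9, 9, 18, 21, 24, 28, 25]. The pivot is placed at index 3. All elements to the left of the pivot are <= 21, and all elements to the right are > 21.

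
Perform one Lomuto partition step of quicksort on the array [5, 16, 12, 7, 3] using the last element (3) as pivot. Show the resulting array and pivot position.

Lomuto partition with pivot = 3:

Initial array: [5, 16, 12, 7, 3]

arr[0]=5 > 3: no swap
arr[1]=16 > 3: no swap
arr[2]=12 > 3: no swap
arr[3]=7 > 3: no swap

Place pivot at position 0: [3, 16, 12, 7, 5]
Pivot position: 0

After partitioning with pivot 3, the array becomes [3, 16, 12, 7, 5]. The pivot is placed at index 0. All elements to the left of the pivot are <= 3, and all elements to the right are > 3.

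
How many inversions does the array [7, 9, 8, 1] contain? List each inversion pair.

Finding inversions in [7, 9, 8, 1]:

(0, 3): arr[0]=7 > arr[3]=1
(1, 2): arr[1]=9 > arr[2]=8
(1, 3): arr[1]=9 > arr[3]=1
(2, 3): arr[2]=8 > arr[3]=1

Total inversions: 4

The array has 4 inversion(s): (0,3), (1,2), (1,3), (2,3). Each pair (i,j) satisfies i < j and arr[i] > arr[j].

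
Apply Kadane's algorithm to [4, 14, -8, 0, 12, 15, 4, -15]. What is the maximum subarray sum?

Using Kadane's algorithm on [4, 14, -8, 0, 12, 15, 4, -15]:

Scanning through the array:
Position 1 (value 14): max_ending_here = 18, max_so_far = 18
Position 2 (value -8): max_ending_here = 10, max_so_far = 18
Position 3 (value 0): max_ending_here = 10, max_so_far = 18
Position 4 (value 12): max_ending_here = 22, max_so_far = 22
Position 5 (value 15): max_ending_here = 37, max_so_far = 37
Position 6 (value 4): max_ending_here = 41, max_so_far = 41
Position 7 (value -15): max_ending_here = 26, max_so_far = 41

Maximum subarray: [4, 14, -8, 0, 12, 15, 4]
Maximum sum: 41

The maximum subarray is [4, 14, -8, 0, 12, 15, 4] with sum 41. This subarray runs from index 0 to index 6.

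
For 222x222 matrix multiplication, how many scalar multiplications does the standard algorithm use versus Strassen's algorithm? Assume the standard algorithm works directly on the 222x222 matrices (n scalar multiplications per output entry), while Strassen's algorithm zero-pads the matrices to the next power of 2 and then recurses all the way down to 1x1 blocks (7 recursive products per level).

Matrix multiplication for 222x222 matrices:

Strassen's algorithm requires power-of-2 dimensions. Pad 222x222 to 256x256 (next power of 2).

Standard algorithm: 222^3 = 10941048 multiplications
Strassen's algorithm: 7^(log2(256)) = 7^8 = 5764801 multiplications
Savings: 10941048 - 5764801 = 5176247 multiplications

Standard: 10941048 multiplications (222^3). Strassen: 5764801 multiplications (7^8, after padding to 256x256). Strassen reduces 8 recursive multiplications to 7 at each level.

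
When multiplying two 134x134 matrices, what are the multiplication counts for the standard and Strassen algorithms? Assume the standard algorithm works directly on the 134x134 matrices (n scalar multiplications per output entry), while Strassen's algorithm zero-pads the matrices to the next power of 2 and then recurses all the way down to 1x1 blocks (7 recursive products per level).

Matrix multiplication for 134x134 matrices:

Strassen's algorithm requires power-of-2 dimensions. Pad 134x134 to 256x256 (next power of 2).

Standard algorithm: 134^3 = 2406104 multiplications
Strassen's algorithm: 7^(log2(256)) = 7^8 = 5764801 multiplications
Difference: 2406104 - 5764801 = -3358697 (Strassen uses MORE here due to padding overhead — for small or just-over-power-of-2 n, padding can outweigh the per-level savings)

Standard: 2406104 multiplications (134^3). Strassen: 5764801 multiplications (7^8, after padding to 256x256). Strassen reduces 8 recursive multiplications to 7 at each level.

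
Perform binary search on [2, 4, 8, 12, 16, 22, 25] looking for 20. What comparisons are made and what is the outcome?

Binary search for 20 in [2, 4, 8, 12, 16, 22, 25]:

lo=0, hi=6, mid=3, arr[mid]=12 -> 12 < 20, search right half
lo=4, hi=6, mid=5, arr[mid]=22 -> 22 > 20, search left half
lo=4, hi=4, mid=4, arr[mid]=16 -> 16 < 20, search right half
lo=5 > hi=4, target 20 not found

Binary search determines that 20 is not in the array after 3 comparisons. The search space was exhausted without finding the target.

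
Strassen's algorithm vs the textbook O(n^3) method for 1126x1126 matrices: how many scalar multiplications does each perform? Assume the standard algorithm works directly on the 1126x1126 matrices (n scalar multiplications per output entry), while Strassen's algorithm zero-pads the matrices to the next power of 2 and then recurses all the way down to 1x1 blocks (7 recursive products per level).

Matrix multiplication for 1126x1126 matrices:

Strassen's algorithm requires power-of-2 dimensions. Pad 1126x1126 to 2048x2048 (next power of 2).

Standard algorithm: 1126^3 = 1427628376 multiplications
Strassen's algorithm: 7^(log2(2048)) = 7^11 = 1977326743 multiplications
Difference: 1427628376 - 1977326743 = -549698367 (Strassen uses MORE here due to padding overhead — for small or just-over-power-of-2 n, padding can outweigh the per-level savings)

Standard: 1427628376 multiplications (1126^3). Strassen: 1977326743 multiplications (7^11, after padding to 2048x2048). Strassen reduces 8 recursive multiplications to 7 at each level.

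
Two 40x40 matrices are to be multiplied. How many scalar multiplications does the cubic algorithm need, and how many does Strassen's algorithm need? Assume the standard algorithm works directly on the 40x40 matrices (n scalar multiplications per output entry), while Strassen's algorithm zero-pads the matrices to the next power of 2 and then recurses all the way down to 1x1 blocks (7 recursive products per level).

Matrix multiplication for 40x40 matrices:

Strassen's algorithm requires power-of-2 dimensions. Pad 40x40 to 64x64 (next power of 2).

Standard algorithm: 40^3 = 64000 multiplications
Strassen's algorithm: 7^(log2(64)) = 7^6 = 117649 multiplications
Difference: 64000 - 117649 = -53649 (Strassen uses MORE here due to padding overhead — for small or just-over-power-of-2 n, padding can outweigh the per-level savings)

Standard: 64000 multiplications (40^3). Strassen: 117649 multiplications (7^6, after padding to 64x64). Strassen reduces 8 recursive multiplications to 7 at each level.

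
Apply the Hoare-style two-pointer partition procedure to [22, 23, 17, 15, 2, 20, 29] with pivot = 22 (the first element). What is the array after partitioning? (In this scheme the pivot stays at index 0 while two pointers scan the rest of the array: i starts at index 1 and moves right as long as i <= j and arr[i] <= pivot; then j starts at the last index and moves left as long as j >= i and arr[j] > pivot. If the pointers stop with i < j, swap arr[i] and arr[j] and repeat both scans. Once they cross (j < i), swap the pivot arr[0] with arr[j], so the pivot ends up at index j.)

Hoare-style two-pointer partition with pivot = 22:

Initial array: [22, 23, 17, 15, 2, 20, 29]

Pointers start at i = 1, j = 6.
i stops at index 1 (arr[1]=23 > 22), j stops at index 5 (arr[5]=20 <= 22): swap arr[1] and arr[5], array becomes [22, 20, 17, 15, 2, 23, 29]
i ends at 5, j ends at 4: the pointers have crossed (j < i), so scanning stops.

Swap pivot arr[0] with arr[4] to place pivot at position 4: [2, 20, 17, 15, 22, 23, 29]
Pivot position: 4

After partitioning with pivot 22, the array becomes [2, 20, 17, 15, 22, 23, 29]. The pivot is placed at index 4. All elements to the left of the pivot are <= 22, and all elements to the right are > 22.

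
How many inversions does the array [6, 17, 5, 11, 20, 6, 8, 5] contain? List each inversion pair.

Finding inversions in [6, 17, 5, 11, 20, 6, 8, 5]:

(0, 2): arr[0]=6 > arr[2]=5
(0, 7): arr[0]=6 > arr[7]=5
(1, 2): arr[1]=17 > arr[2]=5
(1, 3): arr[1]=17 > arr[3]=11
(1, 5): arr[1]=17 > arr[5]=6
(1, 6): arr[1]=17 > arr[6]=8
(1, 7): arr[1]=17 > arr[7]=5
(3, 5): arr[3]=11 > arr[5]=6
(3, 6): arr[3]=11 > arr[6]=8
(3, 7): arr[3]=11 > arr[7]=5
(4, 5): arr[4]=20 > arr[5]=6
(4, 6): arr[4]=20 > arr[6]=8
(4, 7): arr[4]=20 > arr[7]=5
(5, 7): arr[5]=6 > arr[7]=5
(6, 7): arr[6]=8 > arr[7]=5

Total inversions: 15

The array has 15 inversion(s): (0,2), (0,7), (1,2), (1,3), (1,5), (1,6), (1,7), (3,5), (3,6), (3,7), (4,5), (4,6), (4,7), (5,7), (6,7). Each pair (i,j) satisfies i < j and arr[i] > arr[j].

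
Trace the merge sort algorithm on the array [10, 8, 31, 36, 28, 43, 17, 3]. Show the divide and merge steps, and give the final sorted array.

Merge sort trace:

Split: [10, 8, 31, 36, 28, 43, 17, 3] -> [10, 8, 31, 36] and [28, 43, 17, 3]
  Split: [10, 8, 31, 36] -> [10, 8] and [31, 36]
    Split: [10, 8] -> [10] and [8]
    Merge: [10] + [8] -> [8, 10]
    Split: [31, 36] -> [31] and [36]
    Merge: [31] + [36] -> [31, 36]
  Merge: [8, 10] + [31, 36] -> [8, 10, 31, 36]
  Split: [28, 43, 17, 3] -> [28, 43] and [17, 3]
    Split: [28, 43] -> [28] and [43]
    Merge: [28] + [43] -> [28, 43]
    Split: [17, 3] -> [17] and [3]
    Merge: [17] + [3] -> [3, 17]
  Merge: [28, 43] + [3, 17] -> [3, 17, 28, 43]
Merge: [8, 10, 31, 36] + [3, 17, 28, 43] -> [3, 8, 10, 17, 28, 31, 36, 43]

Final sorted array: [3, 8, 10, 17, 28, 31, 36, 43]

The merge sort proceeds by recursively splitting the array and merging sorted halves.
After all merges, the sorted array is [3, 8, 10, 17, 28, 31, 36, 43].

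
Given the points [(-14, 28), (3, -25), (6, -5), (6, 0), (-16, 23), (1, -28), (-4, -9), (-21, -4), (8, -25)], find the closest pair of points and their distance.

Computing all pairwise distances among 9 points:

d((-14, 28), (3, -25)) = 55.6597
d((-14, 28), (6, -5)) = 38.5876
d((-14, 28), (6, 0)) = 34.4093
d((-14, 28), (-16, 23)) = 5.3852
d((-14, 28), (1, -28)) = 57.9741
d((-14, 28), (-4, -9)) = 38.3275
d((-14, 28), (-21, -4)) = 32.7567
d((-14, 28), (8, -25)) = 57.3847
d((3, -25), (6, -5)) = 20.2237
d((3, -25), (6, 0)) = 25.1794
d((3, -25), (-16, 23)) = 51.6236
d((3, -25), (1, -28)) = 3.6056 <-- minimum
d((3, -25), (-4, -9)) = 17.4642
d((3, -25), (-21, -4)) = 31.8904
d((3, -25), (8, -25)) = 5.0
d((6, -5), (6, 0)) = 5.0
d((6, -5), (-16, 23)) = 35.609
d((6, -5), (1, -28)) = 23.5372
d((6, -5), (-4, -9)) = 10.7703
d((6, -5), (-21, -4)) = 27.0185
d((6, -5), (8, -25)) = 20.0998
d((6, 0), (-16, 23)) = 31.8277
d((6, 0), (1, -28)) = 28.4429
d((6, 0), (-4, -9)) = 13.4536
d((6, 0), (-21, -4)) = 27.2947
d((6, 0), (8, -25)) = 25.0799
d((-16, 23), (1, -28)) = 53.7587
d((-16, 23), (-4, -9)) = 34.176
d((-16, 23), (-21, -4)) = 27.4591
d((-16, 23), (8, -25)) = 53.6656
d((1, -28), (-4, -9)) = 19.6469
d((1, -28), (-21, -4)) = 32.5576
d((1, -28), (8, -25)) = 7.6158
d((-4, -9), (-21, -4)) = 17.72
d((-4, -9), (8, -25)) = 20.0
d((-21, -4), (8, -25)) = 35.805

Closest pair: (3, -25) and (1, -28) with distance 3.6056

The closest pair is (3, -25) and (1, -28) with Euclidean distance 3.6056. For 9 points, brute-force pairwise comparison is shown above. For large n, the divide-and-conquer algorithm (sort by x, recurse on halves, check the dividing strip) achieves O(n log n).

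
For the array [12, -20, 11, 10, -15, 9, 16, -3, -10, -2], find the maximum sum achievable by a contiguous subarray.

Using Kadane's algorithm on [12, -20, 11, 10, -15, 9, 16, -3, -10, -2]:

Scanning through the array:
Position 1 (value -20): max_ending_here = -8, max_so_far = 12
Position 2 (value 11): max_ending_here = 11, max_so_far = 12
Position 3 (value 10): max_ending_here = 21, max_so_far = 21
Position 4 (value -15): max_ending_here = 6, max_so_far = 21
Position 5 (value 9): max_ending_here = 15, max_so_far = 21
Position 6 (value 16): max_ending_here = 31, max_so_far = 31
Position 7 (value -3): max_ending_here = 28, max_so_far = 31
Position 8 (value -10): max_ending_here = 18, max_so_far = 31
Position 9 (value -2): max_ending_here = 16, max_so_far = 31

Maximum subarray: [11, 10, -15, 9, 16]
Maximum sum: 31

The maximum subarray is [11, 10, -15, 9, 16] with sum 31. This subarray runs from index 2 to index 6.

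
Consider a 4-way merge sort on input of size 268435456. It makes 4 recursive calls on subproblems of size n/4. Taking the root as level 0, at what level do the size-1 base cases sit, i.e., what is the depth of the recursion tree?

For divide and conquer with division factor 4:

Problem sizes at each level:
Level 0: 268435456
Level 1: 67108864
Level 2: 16777216
Level 3: 4194304
Level 4: 1048576
Level 5: 262144
Level 6: 65536
Level 7: 16384
Level 8: 4096
Level 9: 1024
Level 10: 256
Level 11: 64
Level 12: 16
Level 13: 4
Level 14: 1

The root is level 0 and the size-1 base case is level 14 (the tree spans levels 0 through 14, i.e. 15 levels counting the root), so the depth is the number of divisions: log_4(268435456) = 14

The recursion tree depth is log_4(268435456) = 14. At each level, the problem size is divided by 4, so it takes 14 divisions to reduce to a base case of size 1. The algorithm makes 4 recursive calls at each level.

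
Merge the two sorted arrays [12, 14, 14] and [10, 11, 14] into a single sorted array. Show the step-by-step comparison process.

Merging process:

Compare 12 vs 10: take 10 from right. Merged: [10]
Compare 12 vs 11: take 11 from right. Merged: [10, 11]
Compare 12 vs 14: take 12 from left. Merged: [10, 11, 12]
Compare 14 vs 14: take 14 from left. Merged: [10, 11, 12, 14]
Compare 14 vs 14: take 14 from left. Merged: [10, 11, 12, 14, 14]
Append remaining from right: [14]. Merged: [10, 11, 12, 14, 14, 14]

Final merged array: [10, 11, 12, 14, 14, 14]
Total comparisons: 5

The merged array is [10, 11, 12, 14, 14, 14], requiring 5 comparisons. The merge step runs in O(n) time where n is the total number of elements.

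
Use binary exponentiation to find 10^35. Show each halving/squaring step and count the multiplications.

Computing 10^35 by squaring (build up from 10^1; each line after the first costs one multiplication):

10^1 = 10
10^2 = (10^1)^2 = 10^2 = 100
10^4 = (10^2)^2 = 100^2 = 10000
10^8 = (10^4)^2 = 10000^2 = 100000000
10^16 = (10^8)^2 = 100000000^2 = 10000000000000000
10^17 = 10 * 10^16 = 10 * 10000000000000000 = 100000000000000000
10^34 = (10^17)^2 = 100000000000000000^2 = 10000000000000000000000000000000000
10^35 = 10 * 10^34 = 10 * 10000000000000000000000000000000000 = 100000000000000000000000000000000000

Result: 100000000000000000000000000000000000
Multiplications needed: 7 (7 lines after 10^1)

10^35 = 100000000000000000000000000000000000. Using exponentiation by squaring, this requires 7 multiplications. The key idea: if the exponent is even, square the half-power; if odd, multiply by the base once.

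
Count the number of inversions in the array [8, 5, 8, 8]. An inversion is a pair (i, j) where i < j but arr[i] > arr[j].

Finding inversions in [8, 5, 8, 8]:

(0, 1): arr[0]=8 > arr[1]=5

Total inversions: 1

The array has 1 inversion(s): (0,1). Each pair (i,j) satisfies i < j and arr[i] > arr[j].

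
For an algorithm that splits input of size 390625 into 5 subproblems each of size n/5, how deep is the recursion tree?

For divide and conquer with division factor 5:

Problem sizes at each level:
Level 0: 390625
Level 1: 78125
Level 2: 15625
Level 3: 3125
Level 4: 625
Level 5: 125
Level 6: 25
Level 7: 5
Level 8: 1

The root is level 0 and the size-1 base case is level 8 (the tree spans levels 0 through 8, i.e. 9 levels counting the root), so the depth is the number of divisions: log_5(390625) = 8

The recursion tree depth is log_5(390625) = 8. At each level, the problem size is divided by 5, so it takes 8 divisions to reduce to a base case of size 1. The algorithm makes 5 recursive calls at each level.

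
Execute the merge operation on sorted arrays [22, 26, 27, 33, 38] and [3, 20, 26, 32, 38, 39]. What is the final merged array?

Merging process:

Compare 22 vs 3: take 3 from right. Merged: [3]
Compare 22 vs 20: take 20 from right. Merged: [3, 20]
Compare 22 vs 26: take 22 from left. Merged: [3, 20, 22]
Compare 26 vs 26: take 26 from left. Merged: [3, 20, 22, 26]
Compare 27 vs 26: take 26 from right. Merged: [3, 20, 22, 26, 26]
Compare 27 vs 32: take 27 from left. Merged: [3, 20, 22, 26, 26, 27]
Compare 33 vs 32: take 32 from right. Merged: [3, 20, 22, 26, 26, 27, 32]
Compare 33 vs 38: take 33 from left. Merged: [3, 20, 22, 26, 26, 27, 32, 33]
Compare 38 vs 38: take 38 from left. Merged: [3, 20, 22, 26, 26, 27, 32, 33, 38]
Append remaining from right: [38, 39]. Merged: [3, 20, 22, 26, 26, 27, 32, 33, 38, 38, 39]

Final merged array: [3, 20, 22, 26, 26, 27, 32, 33, 38, 38, 39]
Total comparisons: 9

The merged array is [3, 20, 22, 26, 26, 27, 32, 33, 38, 38, 39], requiring 9 comparisons. The merge step runs in O(n) time where n is the total number of elements.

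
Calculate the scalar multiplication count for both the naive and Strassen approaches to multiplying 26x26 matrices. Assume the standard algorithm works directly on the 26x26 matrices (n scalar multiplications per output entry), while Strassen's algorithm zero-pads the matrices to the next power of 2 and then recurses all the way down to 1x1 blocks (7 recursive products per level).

Matrix multiplication for 26x26 matrices:

Strassen's algorithm requires power-of-2 dimensions. Pad 26x26 to 32x32 (next power of 2).

Standard algorithm: 26^3 = 17576 multiplications
Strassen's algorithm: 7^(log2(32)) = 7^5 = 16807 multiplications
Savings: 17576 - 16807 = 769 multiplications

Standard: 17576 multiplications (26^3). Strassen: 16807 multiplications (7^5, after padding to 32x32). Strassen reduces 8 recursive multiplications to 7 at each level.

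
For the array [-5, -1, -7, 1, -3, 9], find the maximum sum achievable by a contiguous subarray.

Using Kadane's algorithm on [-5, -1, -7, 1, -3, 9]:

Scanning through the array:
Position 1 (value -1): max_ending_here = -1, max_so_far = -1
Position 2 (value -7): max_ending_here = -7, max_so_far = -1
Position 3 (value 1): max_ending_here = 1, max_so_far = 1
Position 4 (value -3): max_ending_here = -2, max_so_far = 1
Position 5 (value 9): max_ending_here = 9, max_so_far = 9

Maximum subarray: [9]
Maximum sum: 9

The maximum subarray is [9] with sum 9. This subarray runs from index 5 to index 5.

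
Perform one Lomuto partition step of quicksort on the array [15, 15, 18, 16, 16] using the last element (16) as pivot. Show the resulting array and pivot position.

Lomuto partition with pivot = 16:

Initial array: [15, 15, 18, 16, 16]

arr[0]=15 <= 16: swap with position 0, array becomes [15, 15, 18, 16, 16]
arr[1]=15 <= 16: swap with position 1, array becomes [15, 15, 18, 16, 16]
arr[2]=18 > 16: no swap
arr[3]=16 <= 16: swap with position 2, array becomes [15, 15, 16, 18, 16]

Place pivot at position 3: [15, 15, 16, 16, 18]
Pivot position: 3

After partitioning with pivot 16, the array becomes [15, 15, 16, 16, 18]. The pivot is placed at index 3. All elements to the left of the pivot are <= 16, and all elements to the right are > 16.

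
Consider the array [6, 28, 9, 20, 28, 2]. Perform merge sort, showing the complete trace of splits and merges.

Merge sort trace:

Split: [6, 28, 9, 20, 28, 2] -> [6, 28, 9] and [20, 28, 2]
  Split: [6, 28, 9] -> [6] and [28, 9]
    Split: [28, 9] -> [28] and [9]
    Merge: [28] + [9] -> [9, 28]
  Merge: [6] + [9, 28] -> [6, 9, 28]
  Split: [20, 28, 2] -> [20] and [28, 2]
    Split: [28, 2] -> [28] and [2]
    Merge: [28] + [2] -> [2, 28]
  Merge: [20] + [2, 28] -> [2, 20, 28]
Merge: [6, 9, 28] + [2, 20, 28] -> [2, 6, 9, 20, 28, 28]

Final sorted array: [2, 6, 9, 20, 28, 28]

The merge sort proceeds by recursively splitting the array and merging sorted halves.
After all merges, the sorted array is [2, 6, 9, 20, 28, 28].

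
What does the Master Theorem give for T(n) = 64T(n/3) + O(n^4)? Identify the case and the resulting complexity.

Master Theorem for T(n) = 64T(n/3) + O(n^4):

a = 64, b = 3, c = 4
log_b(a) = log_3(64) = 3.7856

Case 3: c = 4 > log_3(64) = 3.7856
T(n) = O(n^4) = O(n^4)

For T(n) = 64T(n/3) + O(n^4): log_3(64) = 3.7856. This is Case 3 of the Master Theorem (c > log_b(a), work dominated by root), giving O(n^4).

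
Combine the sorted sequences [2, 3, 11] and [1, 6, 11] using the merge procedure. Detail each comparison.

Merging process:

Compare 2 vs 1: take 1 from right. Merged: [1]
Compare 2 vs 6: take 2 from left. Merged: [1, 2]
Compare 3 vs 6: take 3 from left. Merged: [1, 2, 3]
Compare 11 vs 6: take 6 from right. Merged: [1, 2, 3, 6]
Compare 11 vs 11: take 11 from left. Merged: [1, 2, 3, 6, 11]
Append remaining from right: [11]. Merged: [1, 2, 3, 6, 11, 11]

Final merged array: [1, 2, 3, 6, 11, 11]
Total comparisons: 5

The merged array is [1, 2, 3, 6, 11, 11], requiring 5 comparisons. The merge step runs in O(n) time where n is the total number of elements.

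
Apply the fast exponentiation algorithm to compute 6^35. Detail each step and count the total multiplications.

Computing 6^35 by squaring (build up from 6^1; each line after the first costs one multiplication):

6^1 = 6
6^2 = (6^1)^2 = 6^2 = 36
6^4 = (6^2)^2 = 36^2 = 1296
6^8 = (6^4)^2 = 1296^2 = 1679616
6^16 = (6^8)^2 = 1679616^2 = 2821109907456
6^17 = 6 * 6^16 = 6 * 2821109907456 = 16926659444736
6^34 = (6^17)^2 = 16926659444736^2 = 286511799958070431838109696
6^35 = 6 * 6^34 = 6 * 286511799958070431838109696 = 1719070799748422591028658176

Result: 1719070799748422591028658176
Multiplications needed: 7 (7 lines after 6^1)

6^35 = 1719070799748422591028658176. Using exponentiation by squaring, this requires 7 multiplications. The key idea: if the exponent is even, square the half-power; if odd, multiply by the base once.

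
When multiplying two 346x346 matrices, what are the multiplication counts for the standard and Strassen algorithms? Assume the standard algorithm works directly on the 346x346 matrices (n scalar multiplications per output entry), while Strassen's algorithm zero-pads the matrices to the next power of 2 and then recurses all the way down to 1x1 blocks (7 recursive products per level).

Matrix multiplication for 346x346 matrices:

Strassen's algorithm requires power-of-2 dimensions. Pad 346x346 to 512x512 (next power of 2).

Standard algorithm: 346^3 = 41421736 multiplications
Strassen's algorithm: 7^(log2(512)) = 7^9 = 40353607 multiplications
Savings: 41421736 - 40353607 = 1068129 multiplications

Standard: 41421736 multiplications (346^3). Strassen: 40353607 multiplications (7^9, after padding to 512x512). Strassen reduces 8 recursive multiplications to 7 at each level.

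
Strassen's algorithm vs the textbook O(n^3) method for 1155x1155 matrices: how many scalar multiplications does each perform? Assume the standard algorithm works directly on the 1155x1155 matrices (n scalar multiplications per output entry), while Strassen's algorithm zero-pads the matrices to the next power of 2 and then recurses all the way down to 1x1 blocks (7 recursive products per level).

Matrix multiplication for 1155x1155 matrices:

Strassen's algorithm requires power-of-2 dimensions. Pad 1155x1155 to 2048x2048 (next power of 2).

Standard algorithm: 1155^3 = 1540798875 multiplications
Strassen's algorithm: 7^(log2(2048)) = 7^11 = 1977326743 multiplications
Difference: 1540798875 - 1977326743 = -436527868 (Strassen uses MORE here due to padding overhead — for small or just-over-power-of-2 n, padding can outweigh the per-level savings)

Standard: 1540798875 multiplications (1155^3). Strassen: 1977326743 multiplications (7^11, after padding to 2048x2048). Strassen reduces 8 recursive multiplications to 7 at each level.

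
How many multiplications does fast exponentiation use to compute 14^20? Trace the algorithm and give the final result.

Computing 14^20 by squaring (build up from 14^1; each line after the first costs one multiplication):

14^1 = 14
14^2 = (14^1)^2 = 14^2 = 196
14^4 = (14^2)^2 = 196^2 = 38416
14^5 = 14 * 14^4 = 14 * 38416 = 537824
14^10 = (14^5)^2 = 537824^2 = 289254654976
14^20 = (14^10)^2 = 289254654976^2 = 83668255425284801560576

Result: 83668255425284801560576
Multiplications needed: 5 (5 lines after 14^1)

14^20 = 83668255425284801560576. Using exponentiation by squaring, this requires 5 multiplications. The key idea: if the exponent is even, square the half-power; if odd, multiply by the base once.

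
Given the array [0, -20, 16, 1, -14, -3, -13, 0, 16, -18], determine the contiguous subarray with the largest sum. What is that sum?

Using Kadane's algorithm on [0, -20, 16, 1, -14, -3, -13, 0, 16, -18]:

Scanning through the array:
Position 1 (value -20): max_ending_here = -20, max_so_far = 0
Position 2 (value 16): max_ending_here = 16, max_so_far = 16
Position 3 (value 1): max_ending_here = 17, max_so_far = 17
Position 4 (value -14): max_ending_here = 3, max_so_far = 17
Position 5 (value -3): max_ending_here = 0, max_so_far = 17
Position 6 (value -13): max_ending_here = -13, max_so_far = 17
Position 7 (value 0): max_ending_here = 0, max_so_far = 17
Position 8 (value 16): max_ending_here = 16, max_so_far = 17
Position 9 (value -18): max_ending_here = -2, max_so_far = 17

Maximum subarray: [16, 1]
Maximum sum: 17

The maximum subarray is [16, 1] with sum 17. This subarray runs from index 2 to index 3.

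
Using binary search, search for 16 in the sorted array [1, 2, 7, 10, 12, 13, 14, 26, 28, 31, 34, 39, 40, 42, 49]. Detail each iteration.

Binary search for 16 in [1, 2, 7, 10, 12, 13, 14, 26, 28, 31, 34, 39, 40, 42, 49]:

lo=0, hi=14, mid=7, arr[mid]=26 -> 26 > 16, search left half
lo=0, hi=6, mid=3, arr[mid]=10 -> 10 < 16, search right half
lo=4, hi=6, mid=5, arr[mid]=13 -> 13 < 16, search right half
lo=6, hi=6, mid=6, arr[mid]=14 -> 14 < 16, search right half
lo=7 > hi=6, target 16 not found

Binary search determines that 16 is not in the array after 4 comparisons. The search space was exhausted without finding the target.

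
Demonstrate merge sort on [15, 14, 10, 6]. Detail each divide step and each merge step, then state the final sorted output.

Merge sort trace:

Split: [15, 14, 10, 6] -> [15, 14] and [10, 6]
  Split: [15, 14] -> [15] and [14]
  Merge: [15] + [14] -> [14, 15]
  Split: [10, 6] -> [10] and [6]
  Merge: [10] + [6] -> [6, 10]
Merge: [14, 15] + [6, 10] -> [6, 10, 14, 15]

Final sorted array: [6, 10, 14, 15]

The merge sort proceeds by recursively splitting the array and merging sorted halves.
After all merges, the sorted array is [6, 10, 14, 15].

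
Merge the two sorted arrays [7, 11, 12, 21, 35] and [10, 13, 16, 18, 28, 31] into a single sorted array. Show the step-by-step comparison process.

Merging process:

Compare 7 vs 10: take 7 from left. Merged: [7]
Compare 11 vs 10: take 10 from right. Merged: [7, 10]
Compare 11 vs 13: take 11 from left. Merged: [7, 10, 11]
Compare 12 vs 13: take 12 from left. Merged: [7, 10, 11, 12]
Compare 21 vs 13: take 13 from right. Merged: [7, 10, 11, 12, 13]
Compare 21 vs 16: take 16 from right. Merged: [7, 10, 11, 12, 13, 16]
Compare 21 vs 18: take 18 from right. Merged: [7, 10, 11, 12, 13, 16, 18]
Compare 21 vs 28: take 21 from left. Merged: [7, 10, 11, 12, 13, 16, 18, 21]
Compare 35 vs 28: take 28 from right. Merged: [7, 10, 11, 12, 13, 16, 18, 21, 28]
Compare 35 vs 31: take 31 from right. Merged: [7, 10, 11, 12, 13, 16, 18, 21, 28, 31]
Append remaining from left: [35]. Merged: [7, 10, 11, 12, 13, 16, 18, 21, 28, 31, 35]

Final merged array: [7, 10, 11, 12, 13, 16, 18, 21, 28, 31, 35]
Total comparisons: 10

The merged array is [7, 10, 11, 12, 13, 16, 18, 21, 28, 31, 35], requiring 10 comparisons. The merge step runs in O(n) time where n is the total number of elements.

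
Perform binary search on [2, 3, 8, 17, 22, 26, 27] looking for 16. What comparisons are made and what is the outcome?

Binary search for 16 in [2, 3, 8, 17, 22, 26, 27]:

lo=0, hi=6, mid=3, arr[mid]=17 -> 17 > 16, search left half
lo=0, hi=2, mid=1, arr[mid]=3 -> 3 < 16, search right half
lo=2, hi=2, mid=2, arr[mid]=8 -> 8 < 16, search right half
lo=3 > hi=2, target 16 not found

Binary search determines that 16 is not in the array after 3 comparisons. The search space was exhausted without finding the target.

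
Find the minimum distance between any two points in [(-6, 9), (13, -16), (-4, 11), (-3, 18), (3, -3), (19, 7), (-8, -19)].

Computing all pairwise distances among 7 points:

d((-6, 9), (13, -16)) = 31.4006
d((-6, 9), (-4, 11)) = 2.8284 <-- minimum
d((-6, 9), (-3, 18)) = 9.4868
d((-6, 9), (3, -3)) = 15.0
d((-6, 9), (19, 7)) = 25.0799
d((-6, 9), (-8, -19)) = 28.0713
d((13, -16), (-4, 11)) = 31.9061
d((13, -16), (-3, 18)) = 37.5766
d((13, -16), (3, -3)) = 16.4012
d((13, -16), (19, 7)) = 23.7697
d((13, -16), (-8, -19)) = 21.2132
d((-4, 11), (-3, 18)) = 7.0711
d((-4, 11), (3, -3)) = 15.6525
d((-4, 11), (19, 7)) = 23.3452
d((-4, 11), (-8, -19)) = 30.2655
d((-3, 18), (3, -3)) = 21.8403
d((-3, 18), (19, 7)) = 24.5967
d((-3, 18), (-8, -19)) = 37.3363
d((3, -3), (19, 7)) = 18.868
d((3, -3), (-8, -19)) = 19.4165
d((19, 7), (-8, -19)) = 37.4833

Closest pair: (-6, 9) and (-4, 11) with distance 2.8284

The closest pair is (-6, 9) and (-4, 11) with Euclidean distance 2.8284. For 7 points, brute-force pairwise comparison is shown above. For large n, the divide-and-conquer algorithm (sort by x, recurse on halves, check the dividing strip) achieves O(n log n).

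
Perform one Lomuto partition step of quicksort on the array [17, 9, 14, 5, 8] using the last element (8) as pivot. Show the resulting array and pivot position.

Lomuto partition with pivot = 8:

Initial array: [17, 9, 14, 5, 8]

arr[0]=17 > 8: no swap
arr[1]=9 > 8: no swap
arr[2]=14 > 8: no swap
arr[3]=5 <= 8: swap with position 0, array becomes [5, 9, 14, 17, 8]

Place pivot at position 1: [5, 8, 14, 17, 9]
Pivot position: 1

After partitioning with pivot 8, the array becomes [5, 8, 14, 17, 9]. The pivot is placed at index 1. All elements to the left of the pivot are <= 8, and all elements to the right are > 8.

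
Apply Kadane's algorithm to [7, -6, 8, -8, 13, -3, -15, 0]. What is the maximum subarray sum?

Using Kadane's algorithm on [7, -6, 8, -8, 13, -3, -15, 0]:

Scanning through the array:
Position 1 (value -6): max_ending_here = 1, max_so_far = 7
Position 2 (value 8): max_ending_here = 9, max_so_far = 9
Position 3 (value -8): max_ending_here = 1, max_so_far = 9
Position 4 (value 13): max_ending_here = 14, max_so_far = 14
Position 5 (value -3): max_ending_here = 11, max_so_far = 14
Position 6 (value -15): max_ending_here = -4, max_so_far = 14
Position 7 (value 0): max_ending_here = 0, max_so_far = 14

Maximum subarray: [7, -6, 8, -8, 13]
Maximum sum: 14

The maximum subarray is [7, -6, 8, -8, 13] with sum 14. This subarray runs from index 0 to index 4.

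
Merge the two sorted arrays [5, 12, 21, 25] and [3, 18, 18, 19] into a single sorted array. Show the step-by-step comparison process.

Merging process:

Compare 5 vs 3: take 3 from right. Merged: [3]
Compare 5 vs 18: take 5 from left. Merged: [3, 5]
Compare 12 vs 18: take 12 from left. Merged: [3, 5, 12]
Compare 21 vs 18: take 18 from right. Merged: [3, 5, 12, 18]
Compare 21 vs 18: take 18 from right. Merged: [3, 5, 12, 18, 18]
Compare 21 vs 19: take 19 from right. Merged: [3, 5, 12, 18, 18, 19]
Append remaining from left: [21, 25]. Merged: [3, 5, 12, 18, 18, 19, 21, 25]

Final merged array: [3, 5, 12, 18, 18, 19, 21, 25]
Total comparisons: 6

The merged array is [3, 5, 12, 18, 18, 19, 21, 25], requiring 6 comparisons. The merge step runs in O(n) time where n is the total number of elements.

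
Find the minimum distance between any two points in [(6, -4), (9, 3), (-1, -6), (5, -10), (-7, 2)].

Computing all pairwise distances among 5 points:

d((6, -4), (9, 3)) = 7.6158
d((6, -4), (-1, -6)) = 7.2801
d((6, -4), (5, -10)) = 6.0828 <-- minimum
d((6, -4), (-7, 2)) = 14.3178
d((9, 3), (-1, -6)) = 13.4536
d((9, 3), (5, -10)) = 13.6015
d((9, 3), (-7, 2)) = 16.0312
d((-1, -6), (5, -10)) = 7.2111
d((-1, -6), (-7, 2)) = 10.0
d((5, -10), (-7, 2)) = 16.9706

Closest pair: (6, -4) and (5, -10) with distance 6.0828

The closest pair is (6, -4) and (5, -10) with Euclidean distance 6.0828. For 5 points, brute-force pairwise comparison is shown above. For large n, the divide-and-conquer algorithm (sort by x, recurse on halves, check the dividing strip) achieves O(n log n).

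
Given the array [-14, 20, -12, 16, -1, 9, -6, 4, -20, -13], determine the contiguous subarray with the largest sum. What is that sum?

Using Kadane's algorithm on [-14, 20, -12, 16, -1, 9, -6, 4, -20, -13]:

Scanning through the array:
Position 1 (value 20): max_ending_here = 20, max_so_far = 20
Position 2 (value -12): max_ending_here = 8, max_so_far = 20
Position 3 (value 16): max_ending_here = 24, max_so_far = 24
Position 4 (value -1): max_ending_here = 23, max_so_far = 24
Position 5 (value 9): max_ending_here = 32, max_so_far = 32
Position 6 (value -6): max_ending_here = 26, max_so_far = 32
Position 7 (value 4): max_ending_here = 30, max_so_far = 32
Position 8 (value -20): max_ending_here = 10, max_so_far = 32
Position 9 (value -13): max_ending_here = -3, max_so_far = 32

Maximum subarray: [20, -12, 16, -1, 9]
Maximum sum: 32

The maximum subarray is [20, -12, 16, -1, 9] with sum 32. This subarray runs from index 1 to index 5.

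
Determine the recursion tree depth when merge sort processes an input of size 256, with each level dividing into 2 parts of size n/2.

For divide and conquer with division factor 2:

Problem sizes at each level:
Level 0: 256
Level 1: 128
Level 2: 64
Level 3: 32
Level 4: 16
Level 5: 8
Level 6: 4
Level 7: 2
Level 8: 1

The root is level 0 and the size-1 base case is level 8 (the tree spans levels 0 through 8, i.e. 9 levels counting the root), so the depth is the number of divisions: log_2(256) = 8

The recursion tree depth is log_2(256) = 8. At each level, the problem size is divided by 2, so it takes 8 divisions to reduce to a base case of size 1. The algorithm makes 2 recursive calls at each level.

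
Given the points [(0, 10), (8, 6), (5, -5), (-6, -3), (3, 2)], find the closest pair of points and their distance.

Computing all pairwise distances among 5 points:

d((0, 10), (8, 6)) = 8.9443
d((0, 10), (5, -5)) = 15.8114
d((0, 10), (-6, -3)) = 14.3178
d((0, 10), (3, 2)) = 8.544
d((8, 6), (5, -5)) = 11.4018
d((8, 6), (-6, -3)) = 16.6433
d((8, 6), (3, 2)) = 6.4031 <-- minimum
d((5, -5), (-6, -3)) = 11.1803
d((5, -5), (3, 2)) = 7.2801
d((-6, -3), (3, 2)) = 10.2956

Closest pair: (8, 6) and (3, 2) with distance 6.4031

The closest pair is (8, 6) and (3, 2) with Euclidean distance 6.4031. For 5 points, brute-force pairwise comparison is shown above. For large n, the divide-and-conquer algorithm (sort by x, recurse on halves, check the dividing strip) achieves O(n log n).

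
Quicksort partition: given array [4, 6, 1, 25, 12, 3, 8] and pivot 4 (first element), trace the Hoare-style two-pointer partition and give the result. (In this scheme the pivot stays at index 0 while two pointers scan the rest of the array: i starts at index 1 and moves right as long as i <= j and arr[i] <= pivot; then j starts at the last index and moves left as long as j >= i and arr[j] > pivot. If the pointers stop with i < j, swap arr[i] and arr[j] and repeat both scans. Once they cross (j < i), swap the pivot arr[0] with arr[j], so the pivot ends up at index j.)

Hoare-style two-pointer partition with pivot = 4:

Initial array: [4, 6, 1, 25, 12, 3, 8]

Pointers start at i = 1, j = 6.
i stops at index 1 (arr[1]=6 > 4), j stops at index 5 (arr[5]=3 <= 4): swap arr[1] and arr[5], array becomes [4, 3, 1, 25, 12, 6, 8]
i ends at 3, j ends at 2: the pointers have crossed (j < i), so scanning stops.

Swap pivot arr[0] with arr[2] to place pivot at position 2: [1, 3, 4, 25, 12, 6, 8]
Pivot position: 2

After partitioning with pivot 4, the array becomes [1, 3, 4, 25, 12, 6, 8]. The pivot is placed at index 2. All elements to the left of the pivot are <= 4, and all elements to the right are > 4.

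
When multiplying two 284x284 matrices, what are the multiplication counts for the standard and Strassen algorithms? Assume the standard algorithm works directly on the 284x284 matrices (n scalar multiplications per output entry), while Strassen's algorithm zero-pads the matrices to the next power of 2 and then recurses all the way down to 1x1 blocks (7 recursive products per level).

Matrix multiplication for 284x284 matrices:

Strassen's algorithm requires power-of-2 dimensions. Pad 284x284 to 512x512 (next power of 2).

Standard algorithm: 284^3 = 22906304 multiplications
Strassen's algorithm: 7^(log2(512)) = 7^9 = 40353607 multiplications
Difference: 22906304 - 40353607 = -17447303 (Strassen uses MORE here due to padding overhead — for small or just-over-power-of-2 n, padding can outweigh the per-level savings)

Standard: 22906304 multiplications (284^3). Strassen: 40353607 multiplications (7^9, after padding to 512x512). Strassen reduces 8 recursive multiplications to 7 at each level.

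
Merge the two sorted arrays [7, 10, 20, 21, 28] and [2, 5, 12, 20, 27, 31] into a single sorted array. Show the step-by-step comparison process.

Merging process:

Compare 7 vs 2: take 2 from right. Merged: [2]
Compare 7 vs 5: take 5 from right. Merged: [2, 5]
Compare 7 vs 12: take 7 from left. Merged: [2, 5, 7]
Compare 10 vs 12: take 10 from left. Merged: [2, 5, 7, 10]
Compare 20 vs 12: take 12 from right. Merged: [2, 5, 7, 10, 12]
Compare 20 vs 20: take 20 from left. Merged: [2, 5, 7, 10, 12, 20]
Compare 21 vs 20: take 20 from right. Merged: [2, 5, 7, 10, 12, 20, 20]
Compare 21 vs 27: take 21 from left. Merged: [2, 5, 7, 10, 12, 20, 20, 21]
Compare 28 vs 27: take 27 from right. Merged: [2, 5, 7, 10, 12, 20, 20, 21, 27]
Compare 28 vs 31: take 28 from left. Merged: [2, 5, 7, 10, 12, 20, 20, 21, 27, 28]
Append remaining from right: [31]. Merged: [2, 5, 7, 10, 12, 20, 20, 21, 27, 28, 31]

Final merged array: [2, 5, 7, 10, 12, 20, 20, 21, 27, 28, 31]
Total comparisons: 10

The merged array is [2, 5, 7, 10, 12, 20, 20, 21, 27, 28, 31], requiring 10 comparisons. The merge step runs in O(n) time where n is the total number of elements.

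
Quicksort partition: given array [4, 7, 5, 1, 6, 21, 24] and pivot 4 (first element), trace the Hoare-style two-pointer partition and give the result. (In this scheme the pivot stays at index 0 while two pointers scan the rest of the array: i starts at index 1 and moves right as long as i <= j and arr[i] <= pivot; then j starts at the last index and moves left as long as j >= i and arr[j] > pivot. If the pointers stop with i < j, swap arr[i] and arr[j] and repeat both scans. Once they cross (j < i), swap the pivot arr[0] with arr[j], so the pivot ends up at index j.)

Hoare-style two-pointer partition with pivot = 4:

Initial array: [4, 7, 5, 1, 6, 21, 24]

Pointers start at i = 1, j = 6.
i stops at index 1 (arr[1]=7 > 4), j stops at index 3 (arr[3]=1 <= 4): swap arr[1] and arr[3], array becomes [4, 1, 5, 7, 6, 21, 24]
i ends at 2, j ends at 1: the pointers have crossed (j < i), so scanning stops.

Swap pivot arr[0] with arr[1] to place pivot at position 1: [1, 4, 5, 7, 6, 21, 24]
Pivot position: 1

After partitioning with pivot 4, the array becomes [1, 4, 5, 7, 6, 21, 24]. The pivot is placed at index 1. All elements to the left of the pivot are <= 4, and all elements to the right are > 4.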